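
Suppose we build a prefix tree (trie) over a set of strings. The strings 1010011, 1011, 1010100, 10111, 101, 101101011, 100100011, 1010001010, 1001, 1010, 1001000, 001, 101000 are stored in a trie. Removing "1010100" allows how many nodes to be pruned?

A node on "1010100"'s path can go only if nothing else ends at it or branches off below it.
The suffix "100" (3 nodes) is used only by "1010100"; the node for "1010" still has the child "0", so pruning stops there.
Nodes removed: 3

3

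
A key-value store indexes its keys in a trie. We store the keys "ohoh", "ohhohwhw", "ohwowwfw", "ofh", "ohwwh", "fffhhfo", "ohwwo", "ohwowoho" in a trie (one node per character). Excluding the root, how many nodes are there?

31

Trace insertions, counting only characters that open a new branch:
  "ohoh" → 4 new (o, h, o, h)
  "ohhohwhw" → prefix "oh" already present; 6 new (h, o, h, w, h, w)
  "ohwowwfw" → prefix "oh" already present; 6 new (w, o, w, w, f, w)
  "ofh" → prefix "o" already present; 2 new (f, h)
  "ohwwh" → prefix "ohw" already present; 2 new (w, h)
  "fffhhfo" → 7 new (f, f, f, h, h, f, o)
  "ohwwo" → prefix "ohww" already present; 1 new (o)
  "ohwowoho" → prefix "ohwow" already present; 3 new (o, h, o)
Total nodes = 4 + 6 + 6 + 2 + 2 + 7 + 1 + 3 = 31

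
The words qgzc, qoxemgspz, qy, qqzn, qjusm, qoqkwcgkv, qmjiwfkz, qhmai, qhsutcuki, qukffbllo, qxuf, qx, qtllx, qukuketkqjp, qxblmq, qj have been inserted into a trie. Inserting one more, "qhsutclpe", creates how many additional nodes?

3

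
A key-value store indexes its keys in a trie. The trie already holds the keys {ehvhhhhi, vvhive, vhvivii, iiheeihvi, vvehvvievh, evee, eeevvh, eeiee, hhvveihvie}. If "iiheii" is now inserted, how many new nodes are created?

2

Walking "iiheii" from the root, the first 4 characters ("iihe") follow existing edges; "i" is the first miss.
So 6 − 4 = 2 new nodes.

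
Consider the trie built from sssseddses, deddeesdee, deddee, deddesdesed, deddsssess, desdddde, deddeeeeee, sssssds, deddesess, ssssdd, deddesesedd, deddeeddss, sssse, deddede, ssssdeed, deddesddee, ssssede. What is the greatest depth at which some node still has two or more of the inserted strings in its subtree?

The deepest shared node is where two words last agree before diverging.
"deddesesedd" and "deddesess" agree on "deddeses" (8 characters) before diverging; nothing deeper is shared.
Longest shared-prefix length: 8

8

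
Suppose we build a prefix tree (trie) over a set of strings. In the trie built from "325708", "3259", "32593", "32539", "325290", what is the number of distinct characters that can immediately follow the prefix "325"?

4

Walk "325" from the root, arriving at one node.
Characters that immediately follow "325" among the stored strings: {2, 3, 7, 9}.
That node has 4 child edges.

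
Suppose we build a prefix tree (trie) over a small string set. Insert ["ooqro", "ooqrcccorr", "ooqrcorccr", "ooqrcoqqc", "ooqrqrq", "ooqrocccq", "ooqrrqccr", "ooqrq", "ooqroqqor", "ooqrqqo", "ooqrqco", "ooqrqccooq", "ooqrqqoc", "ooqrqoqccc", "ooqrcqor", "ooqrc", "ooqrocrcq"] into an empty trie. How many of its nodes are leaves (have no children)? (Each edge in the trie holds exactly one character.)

13

Leaves are exactly the stored words that no other stored word extends.
Those words: "ooqrcccorr", "ooqrcoqqc", "ooqrcorccr", "ooqrcqor", "ooqrocccq", "ooqrocrcq", "ooqroqqor", "ooqrqccooq", "ooqrqco", "ooqrqoqccc", "ooqrqqoc", "ooqrqrq", "ooqrrqccr"
Leaf count: 13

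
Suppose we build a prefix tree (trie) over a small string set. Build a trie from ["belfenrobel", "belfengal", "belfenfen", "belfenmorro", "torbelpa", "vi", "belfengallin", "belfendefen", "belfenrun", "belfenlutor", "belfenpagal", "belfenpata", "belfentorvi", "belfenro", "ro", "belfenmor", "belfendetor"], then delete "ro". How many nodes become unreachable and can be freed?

After clearing the end-marker at "ro", prune upward until reaching a node still needed by another word.
No other word shares any prefix with "ro", so all 2 of its nodes go.
Nodes removed: 2

2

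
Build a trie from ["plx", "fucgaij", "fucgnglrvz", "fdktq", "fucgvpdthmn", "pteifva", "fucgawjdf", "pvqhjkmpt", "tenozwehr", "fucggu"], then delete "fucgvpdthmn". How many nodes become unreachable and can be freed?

A node on "fucgvpdthmn"'s path can go only if nothing else ends at it or branches off below it.
The suffix "vpdthmn" (7 nodes) is used only by "fucgvpdthmn"; the node for "fucg" still has the child "a", so pruning stops there.
Nodes removed: 7

7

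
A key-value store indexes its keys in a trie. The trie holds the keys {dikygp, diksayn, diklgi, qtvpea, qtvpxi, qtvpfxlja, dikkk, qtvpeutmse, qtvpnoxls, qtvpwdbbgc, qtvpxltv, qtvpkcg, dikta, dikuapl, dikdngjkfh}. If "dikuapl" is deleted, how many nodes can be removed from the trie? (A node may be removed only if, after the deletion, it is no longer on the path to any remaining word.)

4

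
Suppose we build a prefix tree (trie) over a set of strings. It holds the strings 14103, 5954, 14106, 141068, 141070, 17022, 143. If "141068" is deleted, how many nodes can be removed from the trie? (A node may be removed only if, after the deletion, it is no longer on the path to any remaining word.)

After clearing the end-marker at "141068", prune upward until reaching a node still needed by another word.
The suffix "8" (1 node) is used only by "141068"; "14106" is itself a stored word, so pruning stops there.
Nodes removed: 1

1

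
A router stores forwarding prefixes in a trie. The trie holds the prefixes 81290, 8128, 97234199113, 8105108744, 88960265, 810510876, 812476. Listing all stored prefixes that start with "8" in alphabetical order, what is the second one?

810510876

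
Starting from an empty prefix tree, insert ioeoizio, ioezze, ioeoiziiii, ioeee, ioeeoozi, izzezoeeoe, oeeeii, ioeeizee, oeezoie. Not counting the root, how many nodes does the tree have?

43

Trace insertions, counting only characters that open a new branch:
  "ioeoizio" → 8 new (i, o, e, o, i, z, i, o)
  "ioezze" → prefix "ioe" already present; 3 new (z, z, e)
  "ioeoiziiii" → prefix "ioeoizi" already present; 3 new (i, i, i)
  "ioeee" → prefix "ioe" already present; 2 new (e, e)
  "ioeeoozi" → prefix "ioee" already present; 4 new (o, o, z, i)
  "izzezoeeoe" → prefix "i" already present; 9 new (z, z, e, z, o, e, e, o, e)
  "oeeeii" → 6 new (o, e, e, e, i, i)
  "ioeeizee" → prefix "ioee" already present; 4 new (i, z, e, e)
  "oeezoie" → prefix "oee" already present; 4 new (z, o, i, e)
Total nodes = 8 + 3 + 3 + 2 + 4 + 9 + 6 + 4 + 4 = 43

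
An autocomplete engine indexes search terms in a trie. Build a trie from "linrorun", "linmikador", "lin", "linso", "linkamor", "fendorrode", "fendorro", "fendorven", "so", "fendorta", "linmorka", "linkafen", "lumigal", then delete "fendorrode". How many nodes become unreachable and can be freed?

2

Walk "fendorrode" from the leaf back toward the root, removing each node that no remaining word uses.
The suffix "de" (2 nodes) is used only by "fendorrode"; "fendorro" is itself a stored word, so pruning stops there.
Nodes removed: 2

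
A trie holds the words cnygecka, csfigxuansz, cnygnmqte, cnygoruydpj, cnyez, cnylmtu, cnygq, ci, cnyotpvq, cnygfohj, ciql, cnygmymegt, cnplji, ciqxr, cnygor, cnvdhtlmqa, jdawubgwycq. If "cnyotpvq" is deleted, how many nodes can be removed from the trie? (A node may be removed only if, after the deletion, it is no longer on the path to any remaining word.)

Walk "cnyotpvq" from the leaf back toward the root, removing each node that no remaining word uses.
The suffix "otpvq" (5 nodes) is used only by "cnyotpvq"; the node for "cny" still has the child "g", so pruning stops there.
Nodes removed: 5

5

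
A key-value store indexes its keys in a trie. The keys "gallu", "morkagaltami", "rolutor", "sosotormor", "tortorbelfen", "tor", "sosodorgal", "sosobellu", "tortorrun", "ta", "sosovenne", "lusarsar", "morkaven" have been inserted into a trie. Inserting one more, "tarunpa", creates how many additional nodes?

"ta" is already a path in the trie; the remaining "runpa" must be added.
Each of the 5 remaining characters creates one node.

5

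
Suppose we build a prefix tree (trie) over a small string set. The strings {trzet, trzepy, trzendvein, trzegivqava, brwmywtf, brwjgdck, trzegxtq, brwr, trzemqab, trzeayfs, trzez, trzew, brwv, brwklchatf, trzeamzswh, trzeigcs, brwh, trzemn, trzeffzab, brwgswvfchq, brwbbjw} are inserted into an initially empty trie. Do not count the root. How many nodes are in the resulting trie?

83

Insert word by word; a character creates a node only if that edge doesn't already exist:
  "trzet" → 5 new (t, r, z, e, t)
  "trzepy" → prefix "trze" already present; 2 new (p, y)
  "trzendvein" → prefix "trze" already present; 6 new (n, d, v, e, i, n)
  "trzegivqava" → prefix "trze" already present; 7 new (g, i, v, q, a, v, a)
  "brwmywtf" → 8 new (b, r, w, m, y, w, t, f)
  "brwjgdck" → prefix "brw" already present; 5 new (j, g, d, c, k)
  "trzegxtq" → prefix "trzeg" already present; 3 new (x, t, q)
  "brwr" → prefix "brw" already present; 1 new (r)
  "trzemqab" → prefix "trze" already present; 4 new (m, q, a, b)
  "trzeayfs" → prefix "trze" already present; 4 new (a, y, f, s)
  "trzez" → prefix "trze" already present; 1 new (z)
  "trzew" → prefix "trze" already present; 1 new (w)
  "brwv" → prefix "brw" already present; 1 new (v)
  "brwklchatf" → prefix "brw" already present; 7 new (k, l, c, h, a, t, f)
  "trzeamzswh" → prefix "trzea" already present; 5 new (m, z, s, w, h)
  "trzeigcs" → prefix "trze" already present; 4 new (i, g, c, s)
  "brwh" → prefix "brw" already present; 1 new (h)
  "trzemn" → prefix "trzem" already present; 1 new (n)
  "trzeffzab" → prefix "trze" already present; 5 new (f, f, z, a, b)
  "brwgswvfchq" → prefix "brw" already present; 8 new (g, s, w, v, f, c, h, q)
  "brwbbjw" → prefix "brw" already present; 4 new (b, b, j, w)
Total nodes = 5 + 2 + 6 + 7 + 8 + 5 + 3 + 1 + 4 + 4 + 1 + 1 + 1 + 7 + 5 + 4 + 1 + 1 + 5 + 8 + 4 = 83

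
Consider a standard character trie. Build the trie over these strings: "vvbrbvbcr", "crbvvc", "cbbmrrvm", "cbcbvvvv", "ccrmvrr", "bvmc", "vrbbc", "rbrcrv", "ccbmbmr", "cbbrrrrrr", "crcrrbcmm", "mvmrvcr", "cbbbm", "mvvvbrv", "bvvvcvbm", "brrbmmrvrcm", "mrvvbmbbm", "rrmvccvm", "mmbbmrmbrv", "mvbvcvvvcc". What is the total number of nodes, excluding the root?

128

Count nodes per top-level branch (shared prefixes stored once):
  'b'-branch (brrbmmrvrcm, bvmc, bvvvcvbm): 20 nodes
  'c'-branch (cbbbm, cbbmrrvm, cbbrrrrrr, cbcbvvvv, ccbmbmr, ccrmvrr, crbvvc, crcrrbcmm): 45 nodes
  'm'-branch (mmbbmrmbrv, mrvvbmbbm, mvbvcvvvcc, mvmrvcr, mvvvbrv): 37 nodes
  'r'-branch (rbrcrv, rrmvccvm): 13 nodes
  'v'-branch (vrbbc, vvbrbvbcr): 13 nodes
Sum: 128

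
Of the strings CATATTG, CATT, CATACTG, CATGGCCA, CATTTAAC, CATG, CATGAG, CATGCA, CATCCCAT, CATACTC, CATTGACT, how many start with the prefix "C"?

11

Filter for entries beginning with "C":
Matches: "CATACTC", "CATACTG", "CATATTG", "CATCCCAT", "CATG", "CATGAG", "CATGCA", "CATGGCCA", "CATT", "CATTGACT", "CATTTAAC"
Count: 11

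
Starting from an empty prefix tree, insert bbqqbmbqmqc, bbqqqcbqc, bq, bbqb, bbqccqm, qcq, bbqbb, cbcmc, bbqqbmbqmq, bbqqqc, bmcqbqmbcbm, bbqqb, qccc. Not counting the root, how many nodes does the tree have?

Insert word by word; a character creates a node only if that edge doesn't already exist:
  "bbqqbmbqmqc" → 11 new (b, b, q, q, b, m, b, q, m, q, c)
  "bbqqqcbqc" → prefix "bbqq" already present; 5 new (q, c, b, q, c)
  "bq" → prefix "b" already present; 1 new (q)
  "bbqb" → prefix "bbq" already present; 1 new (b)
  "bbqccqm" → prefix "bbq" already present; 4 new (c, c, q, m)
  "qcq" → 3 new (q, c, q)
  "bbqbb" → prefix "bbqb" already present; 1 new (b)
  "cbcmc" → 5 new (c, b, c, m, c)
  "bbqqbmbqmq" → prefix "bbqqbmbqmq" already present; 0 new (none)
  "bbqqqc" → prefix "bbqqqc" already present; 0 new (none)
  "bmcqbqmbcbm" → prefix "b" already present; 10 new (m, c, q, b, q, m, b, c, b, m)
  "bbqqb" → prefix "bbqqb" already present; 0 new (none)
  "qccc" → prefix "qc" already present; 2 new (c, c)
Total nodes = 11 + 5 + 1 + 1 + 4 + 3 + 1 + 5 + 0 + 0 + 10 + 0 + 2 = 43

43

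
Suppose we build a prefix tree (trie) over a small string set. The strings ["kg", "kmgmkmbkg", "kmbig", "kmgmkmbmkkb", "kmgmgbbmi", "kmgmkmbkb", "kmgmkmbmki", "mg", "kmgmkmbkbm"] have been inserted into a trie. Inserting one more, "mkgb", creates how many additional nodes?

"m" is already a path in the trie; the remaining "kgb" must be added.
So 4 − 1 = 3 new nodes.

3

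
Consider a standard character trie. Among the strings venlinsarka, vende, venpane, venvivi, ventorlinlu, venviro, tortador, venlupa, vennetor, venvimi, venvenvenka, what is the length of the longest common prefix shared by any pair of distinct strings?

5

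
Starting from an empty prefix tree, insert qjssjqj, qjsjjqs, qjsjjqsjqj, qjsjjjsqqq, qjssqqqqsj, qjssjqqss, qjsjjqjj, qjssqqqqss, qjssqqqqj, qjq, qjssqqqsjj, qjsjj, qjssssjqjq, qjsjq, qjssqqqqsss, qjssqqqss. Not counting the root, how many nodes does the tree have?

45

For each word, the new-node count is its length minus the longest prefix already in the trie:
  "qjssjqj" → 7 new (q, j, s, s, j, q, j)
  "qjsjjqs" → prefix "qjs" already present; 4 new (j, j, q, s)
  "qjsjjqsjqj" → prefix "qjsjjqs" already present; 3 new (j, q, j)
  "qjsjjjsqqq" → prefix "qjsjj" already present; 5 new (j, s, q, q, q)
  "qjssqqqqsj" → prefix "qjss" already present; 6 new (q, q, q, q, s, j)
  "qjssjqqss" → prefix "qjssjq" already present; 3 new (q, s, s)
  "qjsjjqjj" → prefix "qjsjjq" already present; 2 new (j, j)
  "qjssqqqqss" → prefix "qjssqqqqs" already present; 1 new (s)
  "qjssqqqqj" → prefix "qjssqqqq" already present; 1 new (j)
  "qjq" → prefix "qj" already present; 1 new (q)
  "qjssqqqsjj" → prefix "qjssqqq" already present; 3 new (s, j, j)
  "qjsjj" → prefix "qjsjj" already present; 0 new (none)
  "qjssssjqjq" → prefix "qjss" already present; 6 new (s, s, j, q, j, q)
  "qjsjq" → prefix "qjsj" already present; 1 new (q)
  "qjssqqqqsss" → prefix "qjssqqqqss" already present; 1 new (s)
  "qjssqqqss" → prefix "qjssqqqs" already present; 1 new (s)
Total nodes = 7 + 4 + 3 + 5 + 6 + 3 + 2 + 1 + 1 + 1 + 3 + 0 + 6 + 1 + 1 + 1 = 45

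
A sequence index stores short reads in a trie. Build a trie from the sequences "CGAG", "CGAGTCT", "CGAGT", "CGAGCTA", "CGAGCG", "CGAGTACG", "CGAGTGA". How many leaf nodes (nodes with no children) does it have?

5

Leaves are exactly the stored words that no other stored word extends.
Those words: "CGAGCG", "CGAGCTA", "CGAGTACG", "CGAGTCT", "CGAGTGA"
Leaf count: 5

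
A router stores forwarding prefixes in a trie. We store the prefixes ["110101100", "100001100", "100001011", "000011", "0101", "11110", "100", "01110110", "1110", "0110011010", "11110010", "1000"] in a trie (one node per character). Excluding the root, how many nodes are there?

49

Insert word by word; a character creates a node only if that edge doesn't already exist:
  "110101100" → 9 new (1, 1, 0, 1, 0, 1, 1, 0, 0)
  "100001100" → prefix "1" already present; 8 new (0, 0, 0, 0, 1, 1, 0, 0)
  "100001011" → prefix "100001" already present; 3 new (0, 1, 1)
  "000011" → 6 new (0, 0, 0, 0, 1, 1)
  "0101" → prefix "0" already present; 3 new (1, 0, 1)
  "11110" → prefix "11" already present; 3 new (1, 1, 0)
  "100" → prefix "100" already present; 0 new (none)
  "01110110" → prefix "01" already present; 6 new (1, 1, 0, 1, 1, 0)
  "1110" → prefix "111" already present; 1 new (0)
  "0110011010" → prefix "011" already present; 7 new (0, 0, 1, 1, 0, 1, 0)
  "11110010" → prefix "11110" already present; 3 new (0, 1, 0)
  "1000" → prefix "1000" already present; 0 new (none)
Total nodes = 9 + 8 + 3 + 6 + 3 + 3 + 0 + 6 + 1 + 7 + 3 + 0 = 49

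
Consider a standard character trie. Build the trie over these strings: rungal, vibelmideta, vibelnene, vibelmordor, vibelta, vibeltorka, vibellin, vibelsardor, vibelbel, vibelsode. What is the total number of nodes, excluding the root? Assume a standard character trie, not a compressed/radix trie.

For each word, the new-node count is its length minus the longest prefix already in the trie:
  "rungal" → 6 new (r, u, n, g, a, l)
  "vibelmideta" → 11 new (v, i, b, e, l, m, i, d, e, t, a)
  "vibelnene" → prefix "vibel" already present; 4 new (n, e, n, e)
  "vibelmordor" → prefix "vibelm" already present; 5 new (o, r, d, o, r)
  "vibelta" → prefix "vibel" already present; 2 new (t, a)
  "vibeltorka" → prefix "vibelt" already present; 4 new (o, r, k, a)
  "vibellin" → prefix "vibel" already present; 3 new (l, i, n)
  "vibelsardor" → prefix "vibel" already present; 6 new (s, a, r, d, o, r)
  "vibelbel" → prefix "vibel" already present; 3 new (b, e, l)
  "vibelsode" → prefix "vibels" already present; 3 new (o, d, e)
Total nodes = 6 + 11 + 4 + 5 + 2 + 4 + 3 + 6 + 3 + 3 = 47

47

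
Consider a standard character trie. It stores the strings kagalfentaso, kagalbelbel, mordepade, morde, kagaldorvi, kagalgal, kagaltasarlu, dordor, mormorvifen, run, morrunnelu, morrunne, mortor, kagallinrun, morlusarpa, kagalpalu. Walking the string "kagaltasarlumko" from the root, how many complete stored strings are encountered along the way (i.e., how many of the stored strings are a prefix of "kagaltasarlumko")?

1

Traverse "kagaltasarlumko" character by character; count nodes along the way that are marked as word ends.
Prefixes of the query that are stored words: "kagaltasarlu"
Count: 1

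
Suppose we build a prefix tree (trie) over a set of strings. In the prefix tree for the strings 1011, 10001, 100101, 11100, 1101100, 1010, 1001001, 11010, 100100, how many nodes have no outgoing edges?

Leaves are exactly the stored words that no other stored word extends.
Those words: "10001", "1001001", "100101", "1010", "1011", "11010", "1101100", "11100"
Leaf count: 8

8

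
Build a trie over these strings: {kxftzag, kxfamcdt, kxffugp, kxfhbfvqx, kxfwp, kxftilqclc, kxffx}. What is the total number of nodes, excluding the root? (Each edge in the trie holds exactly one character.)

31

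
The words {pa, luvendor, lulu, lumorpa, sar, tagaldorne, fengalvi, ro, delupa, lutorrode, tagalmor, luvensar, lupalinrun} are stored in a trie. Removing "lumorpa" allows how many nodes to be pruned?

A node on "lumorpa"'s path can go only if nothing else ends at it or branches off below it.
The suffix "morpa" (5 nodes) is used only by "lumorpa"; the node for "lu" still has the child "v", so pruning stops there.
Nodes removed: 5

5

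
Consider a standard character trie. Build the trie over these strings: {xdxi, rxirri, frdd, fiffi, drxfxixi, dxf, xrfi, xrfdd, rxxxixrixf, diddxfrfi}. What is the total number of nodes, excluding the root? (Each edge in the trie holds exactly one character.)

49

Insert word by word; a character creates a node only if that edge doesn't already exist:
  "xdxi" → 4 new (x, d, x, i)
  "rxirri" → 6 new (r, x, i, r, r, i)
  "frdd" → 4 new (f, r, d, d)
  "fiffi" → prefix "f" already present; 4 new (i, f, f, i)
  "drxfxixi" → 8 new (d, r, x, f, x, i, x, i)
  "dxf" → prefix "d" already present; 2 new (x, f)
  "xrfi" → prefix "x" already present; 3 new (r, f, i)
  "xrfdd" → prefix "xrf" already present; 2 new (d, d)
  "rxxxixrixf" → prefix "rx" already present; 8 new (x, x, i, x, r, i, x, f)
  "diddxfrfi" → prefix "d" already present; 8 new (i, d, d, x, f, r, f, i)
Total nodes = 4 + 6 + 4 + 4 + 8 + 2 + 3 + 2 + 8 + 8 = 49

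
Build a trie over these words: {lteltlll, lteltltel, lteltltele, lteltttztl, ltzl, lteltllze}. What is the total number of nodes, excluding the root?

21

For each word, the new-node count is its length minus the longest prefix already in the trie:
  "lteltlll" → 8 new (l, t, e, l, t, l, l, l)
  "lteltltel" → prefix "lteltl" already present; 3 new (t, e, l)
  "lteltltele" → prefix "lteltltel" already present; 1 new (e)
  "lteltttztl" → prefix "ltelt" already present; 5 new (t, t, z, t, l)
  "ltzl" → prefix "lt" already present; 2 new (z, l)
  "lteltllze" → prefix "lteltll" already present; 2 new (z, e)
Total nodes = 8 + 3 + 1 + 5 + 2 + 2 = 21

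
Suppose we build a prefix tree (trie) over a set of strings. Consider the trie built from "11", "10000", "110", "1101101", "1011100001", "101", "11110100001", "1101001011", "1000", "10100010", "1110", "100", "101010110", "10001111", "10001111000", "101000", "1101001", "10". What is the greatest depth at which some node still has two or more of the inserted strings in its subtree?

8

Equivalently: take the maximum, over all pairs, of their longest common prefix length.
"10001111" and "10001111000" agree on "10001111" (8 characters) before diverging; nothing deeper is shared.
Longest shared-prefix length: 8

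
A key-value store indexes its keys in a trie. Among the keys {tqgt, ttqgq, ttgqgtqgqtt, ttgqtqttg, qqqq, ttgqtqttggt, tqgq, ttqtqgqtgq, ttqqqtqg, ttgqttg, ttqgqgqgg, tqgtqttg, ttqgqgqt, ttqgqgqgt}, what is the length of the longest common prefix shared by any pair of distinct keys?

9

Look for the deepest trie node that still has at least two words in its subtree.
"ttgqtqttg" and "ttgqtqttggt" agree on "ttgqtqttg" (9 characters) before diverging; nothing deeper is shared.
Longest shared-prefix length: 9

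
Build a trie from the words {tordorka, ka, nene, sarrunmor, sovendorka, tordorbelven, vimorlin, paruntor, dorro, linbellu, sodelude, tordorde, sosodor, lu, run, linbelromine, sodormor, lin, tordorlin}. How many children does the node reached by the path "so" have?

3

The children of the "so" node are the distinct next characters among strings starting with "so".
Distinct next characters after "so": d, s, v.
That node has 3 child edges.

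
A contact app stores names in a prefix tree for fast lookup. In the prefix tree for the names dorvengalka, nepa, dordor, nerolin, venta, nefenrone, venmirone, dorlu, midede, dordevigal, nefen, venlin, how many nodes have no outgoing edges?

11

A leaf is a node with no children — equivalently, the end of a word that is not a proper prefix of any other stored word.
Those words: "dordevigal", "dordor", "dorlu", "dorvengalka", "midede", "nefenrone", "nepa", "nerolin", "venlin", "venmirone", "venta"
Leaf count: 11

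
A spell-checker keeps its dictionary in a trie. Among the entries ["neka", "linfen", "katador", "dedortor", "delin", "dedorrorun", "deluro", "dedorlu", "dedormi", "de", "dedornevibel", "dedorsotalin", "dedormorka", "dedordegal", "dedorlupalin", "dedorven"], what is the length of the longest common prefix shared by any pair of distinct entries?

7

The deepest shared node is where two words last agree before diverging.
e.g. "dedorlu" and "dedorlupalin" share the prefix "dedorlu" of length 7; no pair shares a longer one.
Longest shared-prefix length: 7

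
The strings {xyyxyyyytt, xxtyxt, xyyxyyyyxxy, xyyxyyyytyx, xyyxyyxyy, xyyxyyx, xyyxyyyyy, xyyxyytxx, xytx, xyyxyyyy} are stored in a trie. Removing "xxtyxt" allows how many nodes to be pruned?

5

A node on "xxtyxt"'s path can go only if nothing else ends at it or branches off below it.
The suffix "xtyxt" (5 nodes) is used only by "xxtyxt"; the node for "x" still has the child "y", so pruning stops there.
Nodes removed: 5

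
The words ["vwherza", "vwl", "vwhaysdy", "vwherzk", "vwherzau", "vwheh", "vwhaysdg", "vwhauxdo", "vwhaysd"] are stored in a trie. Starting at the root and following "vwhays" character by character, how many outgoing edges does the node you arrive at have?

Follow the path "vwhays" to its node, then look at its outgoing edges.
Characters that immediately follow "vwhays" among the stored strings: {d}.
That node has 1 child edge.

1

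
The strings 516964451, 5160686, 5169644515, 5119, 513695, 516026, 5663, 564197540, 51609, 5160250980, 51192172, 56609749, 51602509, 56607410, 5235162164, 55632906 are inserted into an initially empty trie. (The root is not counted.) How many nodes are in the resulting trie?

Count nodes per top-level branch (shared prefixes stored once):
  '5'-branch (5119, 51192172, 513695, 51602509, 5160250980, 516026, 5160686, 51609, 516964451, 5169644515, 5235162164, 55632906, 564197540, 56607410, 56609749, 5663): 67 nodes
Sum: 67

67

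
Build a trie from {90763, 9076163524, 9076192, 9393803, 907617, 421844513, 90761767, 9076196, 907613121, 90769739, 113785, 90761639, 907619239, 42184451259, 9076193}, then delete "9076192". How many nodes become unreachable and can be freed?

After clearing the end-marker at "9076192", prune upward until reaching a node still needed by another word.
Every node on "9076192" is still needed (e.g. by "907619239"), so nothing is freed.
Nodes removed: 0

0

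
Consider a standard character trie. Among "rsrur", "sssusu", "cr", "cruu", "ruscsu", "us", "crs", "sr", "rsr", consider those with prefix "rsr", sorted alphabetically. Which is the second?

rsrur

Filter for "rsr…" and sort: "rsr", "rsrur"
Position 2: rsrur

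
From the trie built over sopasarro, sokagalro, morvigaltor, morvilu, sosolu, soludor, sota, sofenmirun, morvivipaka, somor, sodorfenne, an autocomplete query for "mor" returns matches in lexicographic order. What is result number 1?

Filter for "mor…" and sort: "morvigaltor", "morvilu", "morvivipaka"
Position 1: morvigaltor

morvigaltor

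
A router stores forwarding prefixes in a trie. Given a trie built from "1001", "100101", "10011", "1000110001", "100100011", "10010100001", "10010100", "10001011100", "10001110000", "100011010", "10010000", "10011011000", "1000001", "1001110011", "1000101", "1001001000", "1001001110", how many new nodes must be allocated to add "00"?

2

"00" shares no prefix with any stored word, so all 2 characters open new nodes.
2 − 0 = 2 new nodes.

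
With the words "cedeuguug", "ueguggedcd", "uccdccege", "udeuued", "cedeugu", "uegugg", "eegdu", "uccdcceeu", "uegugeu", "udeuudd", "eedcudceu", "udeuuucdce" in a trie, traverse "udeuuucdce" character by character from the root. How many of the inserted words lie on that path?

Check each prefix of "udeuuucdce" against the stored set — each match is an end-marker on the path.
Prefixes of the query that are stored words: "udeuuucdce"
Count: 1

1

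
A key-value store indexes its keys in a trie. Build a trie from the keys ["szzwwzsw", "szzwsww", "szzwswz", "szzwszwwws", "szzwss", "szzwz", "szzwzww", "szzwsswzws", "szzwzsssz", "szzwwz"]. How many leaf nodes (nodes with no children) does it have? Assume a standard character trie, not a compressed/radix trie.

7

Leaves are exactly the stored words that no other stored word extends.
Those words: "szzwsswzws", "szzwsww", "szzwswz", "szzwszwwws", "szzwwzsw", "szzwzsssz", "szzwzww"
Leaf count: 7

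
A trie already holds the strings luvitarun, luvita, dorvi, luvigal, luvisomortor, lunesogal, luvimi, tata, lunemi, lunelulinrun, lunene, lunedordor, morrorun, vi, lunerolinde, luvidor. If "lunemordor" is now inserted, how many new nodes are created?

Walking "lunemordor" from the root, the first 5 characters ("lunem") follow existing edges; "o" is the first miss.
So 10 − 5 = 5 new nodes.

5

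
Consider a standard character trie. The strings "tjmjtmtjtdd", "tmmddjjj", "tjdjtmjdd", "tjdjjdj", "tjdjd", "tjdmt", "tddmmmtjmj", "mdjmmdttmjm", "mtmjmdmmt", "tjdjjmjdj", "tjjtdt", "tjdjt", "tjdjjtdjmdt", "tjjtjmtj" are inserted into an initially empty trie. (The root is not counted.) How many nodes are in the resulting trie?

77

Trace insertions, counting only characters that open a new branch:
  "tjmjtmtjtdd" → 11 new (t, j, m, j, t, m, t, j, t, d, d)
  "tmmddjjj" → prefix "t" already present; 7 new (m, m, d, d, j, j, j)
  "tjdjtmjdd" → prefix "tj" already present; 7 new (d, j, t, m, j, d, d)
  "tjdjjdj" → prefix "tjdj" already present; 3 new (j, d, j)
  "tjdjd" → prefix "tjdj" already present; 1 new (d)
  "tjdmt" → prefix "tjd" already present; 2 new (m, t)
  "tddmmmtjmj" → prefix "t" already present; 9 new (d, d, m, m, m, t, j, m, j)
  "mdjmmdttmjm" → 11 new (m, d, j, m, m, d, t, t, m, j, m)
  "mtmjmdmmt" → prefix "m" already present; 8 new (t, m, j, m, d, m, m, t)
  "tjdjjmjdj" → prefix "tjdjj" already present; 4 new (m, j, d, j)
  "tjjtdt" → prefix "tj" already present; 4 new (j, t, d, t)
  "tjdjt" → prefix "tjdjt" already present; 0 new (none)
  "tjdjjtdjmdt" → prefix "tjdjj" already present; 6 new (t, d, j, m, d, t)
  "tjjtjmtj" → prefix "tjjt" already present; 4 new (j, m, t, j)
Total nodes = 11 + 7 + 7 + 3 + 1 + 2 + 9 + 11 + 8 + 4 + 4 + 0 + 6 + 4 = 77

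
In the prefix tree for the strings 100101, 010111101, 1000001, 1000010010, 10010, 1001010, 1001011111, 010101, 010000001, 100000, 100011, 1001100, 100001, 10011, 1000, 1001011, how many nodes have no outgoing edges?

9

A leaf is a node with no children — equivalently, the end of a word that is not a proper prefix of any other stored word.
Those words: "010000001", "010101", "010111101", "1000001", "1000010010", "100011", "1001010", "1001011111", "1001100"
Leaf count: 9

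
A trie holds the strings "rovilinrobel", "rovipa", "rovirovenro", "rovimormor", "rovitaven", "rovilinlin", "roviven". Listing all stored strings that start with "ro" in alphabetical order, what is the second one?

rovilinrobel

Words with prefix "ro", in lexicographic order: "rovilinlin", "rovilinrobel", "rovimormor", "rovipa", "rovirovenro", "rovitaven", "roviven"
The 2nd is rovilinrobel.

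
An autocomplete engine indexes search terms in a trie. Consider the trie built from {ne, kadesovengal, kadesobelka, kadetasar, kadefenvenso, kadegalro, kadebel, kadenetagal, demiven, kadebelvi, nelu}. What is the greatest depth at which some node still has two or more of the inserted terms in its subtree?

7

Equivalently: take the maximum, over all pairs, of their longest common prefix length.
"kadebel" and "kadebelvi" agree on "kadebel" (7 characters) before diverging; nothing deeper is shared.
Longest shared-prefix length: 7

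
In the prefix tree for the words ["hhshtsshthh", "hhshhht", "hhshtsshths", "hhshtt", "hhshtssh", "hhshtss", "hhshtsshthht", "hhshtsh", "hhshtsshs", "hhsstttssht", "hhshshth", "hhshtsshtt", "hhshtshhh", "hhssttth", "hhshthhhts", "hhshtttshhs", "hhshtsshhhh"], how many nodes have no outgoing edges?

12

A leaf is a node with no children — equivalently, the end of a word that is not a proper prefix of any other stored word.
Those words: "hhshhht", "hhshshth", "hhshthhhts", "hhshtshhh", "hhshtsshhhh", "hhshtsshs", "hhshtsshthht", "hhshtsshths", "hhshtsshtt", "hhshtttshhs", "hhssttth", "hhsstttssht"
Leaf count: 12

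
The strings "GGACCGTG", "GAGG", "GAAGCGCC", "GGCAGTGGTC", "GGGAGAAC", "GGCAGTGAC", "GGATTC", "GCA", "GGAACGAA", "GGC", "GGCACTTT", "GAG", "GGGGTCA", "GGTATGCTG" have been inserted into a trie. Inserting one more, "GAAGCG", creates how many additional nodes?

"GAAGCG" is already a full path in the trie; only an end-marker is added.
No new nodes are needed: 0.

0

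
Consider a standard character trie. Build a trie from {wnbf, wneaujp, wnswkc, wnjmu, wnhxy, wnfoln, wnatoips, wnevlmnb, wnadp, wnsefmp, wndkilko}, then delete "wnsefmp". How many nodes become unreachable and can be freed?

4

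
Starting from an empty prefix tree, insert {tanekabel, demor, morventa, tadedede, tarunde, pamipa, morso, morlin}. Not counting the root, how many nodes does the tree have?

44

Trace insertions, counting only characters that open a new branch:
  "tanekabel" → 9 new (t, a, n, e, k, a, b, e, l)
  "demor" → 5 new (d, e, m, o, r)
  "morventa" → 8 new (m, o, r, v, e, n, t, a)
  "tadedede" → prefix "ta" already present; 6 new (d, e, d, e, d, e)
  "tarunde" → prefix "ta" already present; 5 new (r, u, n, d, e)
  "pamipa" → 6 new (p, a, m, i, p, a)
  "morso" → prefix "mor" already present; 2 new (s, o)
  "morlin" → prefix "mor" already present; 3 new (l, i, n)
Total nodes = 9 + 5 + 8 + 6 + 5 + 6 + 2 + 3 = 44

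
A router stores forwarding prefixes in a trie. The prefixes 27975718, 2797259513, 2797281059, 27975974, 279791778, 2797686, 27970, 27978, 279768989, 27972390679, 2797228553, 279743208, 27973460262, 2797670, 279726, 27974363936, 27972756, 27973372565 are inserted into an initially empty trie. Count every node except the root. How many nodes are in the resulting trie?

Count nodes per top-level branch (shared prefixes stored once):
  '2'-branch (27970, 2797228553, 27972390679, 2797259513, 279726, 27972756, 2797281059, 27973372565, 27973460262, 279743208, 27974363936, 27975718, 27975974, 2797670, 2797686, 279768989, 27978, 279791778): 75 nodes
Sum: 75

75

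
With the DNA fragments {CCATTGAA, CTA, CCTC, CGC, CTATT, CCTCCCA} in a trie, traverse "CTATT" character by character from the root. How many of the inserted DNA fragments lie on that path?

2

Traverse "CTATT" character by character; count nodes along the way that are marked as word ends.
Prefixes of the query that are stored words: "CTA", "CTATT"
Count: 2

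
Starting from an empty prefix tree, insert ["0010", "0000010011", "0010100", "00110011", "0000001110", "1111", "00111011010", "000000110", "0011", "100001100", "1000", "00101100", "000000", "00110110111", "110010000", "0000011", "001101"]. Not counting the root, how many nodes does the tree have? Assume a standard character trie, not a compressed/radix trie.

62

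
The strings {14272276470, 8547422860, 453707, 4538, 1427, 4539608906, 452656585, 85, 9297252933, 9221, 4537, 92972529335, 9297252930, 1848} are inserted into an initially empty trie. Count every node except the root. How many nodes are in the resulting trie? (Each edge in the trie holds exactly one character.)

59

Insert word by word; a character creates a node only if that edge doesn't already exist:
  "14272276470" → 11 new (1, 4, 2, 7, 2, 2, 7, 6, 4, 7, 0)
  "8547422860" → 10 new (8, 5, 4, 7, 4, 2, 2, 8, 6, 0)
  "453707" → 6 new (4, 5, 3, 7, 0, 7)
  "4538" → prefix "453" already present; 1 new (8)
  "1427" → prefix "1427" already present; 0 new (none)
  "4539608906" → prefix "453" already present; 7 new (9, 6, 0, 8, 9, 0, 6)
  "452656585" → prefix "45" already present; 7 new (2, 6, 5, 6, 5, 8, 5)
  "85" → prefix "85" already present; 0 new (none)
  "9297252933" → 10 new (9, 2, 9, 7, 2, 5, 2, 9, 3, 3)
  "9221" → prefix "92" already present; 2 new (2, 1)
  "4537" → prefix "4537" already present; 0 new (none)
  "92972529335" → prefix "9297252933" already present; 1 new (5)
  "9297252930" → prefix "929725293" already present; 1 new (0)
  "1848" → prefix "1" already present; 3 new (8, 4, 8)
Total nodes = 11 + 10 + 6 + 1 + 0 + 7 + 7 + 0 + 10 + 2 + 0 + 1 + 1 + 3 = 59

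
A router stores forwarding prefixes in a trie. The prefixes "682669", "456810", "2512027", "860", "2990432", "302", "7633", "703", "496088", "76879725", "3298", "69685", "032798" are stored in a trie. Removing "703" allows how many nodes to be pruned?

2

A node on "703"'s path can go only if nothing else ends at it or branches off below it.
The suffix "03" (2 nodes) is used only by "703"; the node for "7" still has the child "6", so pruning stops there.
Nodes removed: 2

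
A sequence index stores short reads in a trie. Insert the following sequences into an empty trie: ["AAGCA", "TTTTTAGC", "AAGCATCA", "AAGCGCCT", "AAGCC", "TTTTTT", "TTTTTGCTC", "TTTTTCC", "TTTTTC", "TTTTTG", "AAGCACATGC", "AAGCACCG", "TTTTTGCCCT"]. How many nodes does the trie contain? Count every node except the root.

Trie structure (* marks end of a word):
(root)
├─ A
│  └─ A
│     └─ G
│        └─ C
│           ├─ A *
│           │  ├─ C
│           │  │  ├─ A
│           │  │  │  └─ T
│           │  │  │     └─ G
│           │  │  │        └─ C *
│           │  │  └─ C
│           │  │     └─ G *
│           │  └─ T
│           │     └─ C
│           │        └─ A *
│           ├─ C *
│           └─ G
│              └─ C
│                 └─ C
│                    └─ T *
└─ T
   └─ T
      └─ T
         └─ T
            └─ T
               ├─ A
               │  └─ G
               │     └─ C *
               ├─ C *
               │  └─ C *
               ├─ G *
               │  └─ C
               │     ├─ C
               │     │  └─ C
               │     │     └─ T *
               │     └─ T
               │        └─ C *
               └─ T *
Counting every labelled node above: 38.

38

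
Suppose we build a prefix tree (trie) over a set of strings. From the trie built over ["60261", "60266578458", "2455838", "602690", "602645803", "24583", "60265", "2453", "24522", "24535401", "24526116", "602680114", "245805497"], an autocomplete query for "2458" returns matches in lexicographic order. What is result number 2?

DFS of the "2458" subtree visits, in order: "245805497", "24583"
The 2nd is 24583.

24583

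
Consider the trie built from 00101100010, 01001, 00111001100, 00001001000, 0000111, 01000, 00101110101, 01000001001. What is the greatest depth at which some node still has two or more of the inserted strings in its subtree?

Look for the deepest trie node that still has at least two words in its subtree.
e.g. "00101100010" and "00101110101" share the prefix "001011" of length 6; no pair shares a longer one.
Longest shared-prefix length: 6

6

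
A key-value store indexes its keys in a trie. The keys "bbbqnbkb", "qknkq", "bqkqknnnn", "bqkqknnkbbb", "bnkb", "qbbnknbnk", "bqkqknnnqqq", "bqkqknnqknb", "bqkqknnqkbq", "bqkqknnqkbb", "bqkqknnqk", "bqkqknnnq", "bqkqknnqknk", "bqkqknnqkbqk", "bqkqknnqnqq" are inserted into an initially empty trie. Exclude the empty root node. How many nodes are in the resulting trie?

51

Trace insertions, counting only characters that open a new branch:
  "bbbqnbkb" → 8 new (b, b, b, q, n, b, k, b)
  "qknkq" → 5 new (q, k, n, k, q)
  "bqkqknnnn" → prefix "b" already present; 8 new (q, k, q, k, n, n, n, n)
  "bqkqknnkbbb" → prefix "bqkqknn" already present; 4 new (k, b, b, b)
  "bnkb" → prefix "b" already present; 3 new (n, k, b)
  "qbbnknbnk" → prefix "q" already present; 8 new (b, b, n, k, n, b, n, k)
  "bqkqknnnqqq" → prefix "bqkqknnn" already present; 3 new (q, q, q)
  "bqkqknnqknb" → prefix "bqkqknn" already present; 4 new (q, k, n, b)
  "bqkqknnqkbq" → prefix "bqkqknnqk" already present; 2 new (b, q)
  "bqkqknnqkbb" → prefix "bqkqknnqkb" already present; 1 new (b)
  "bqkqknnqk" → prefix "bqkqknnqk" already present; 0 new (none)
  "bqkqknnnq" → prefix "bqkqknnnq" already present; 0 new (none)
  "bqkqknnqknk" → prefix "bqkqknnqkn" already present; 1 new (k)
  "bqkqknnqkbqk" → prefix "bqkqknnqkbq" already present; 1 new (k)
  "bqkqknnqnqq" → prefix "bqkqknnq" already present; 3 new (n, q, q)
Total nodes = 8 + 5 + 8 + 4 + 3 + 8 + 3 + 4 + 2 + 1 + 0 + 0 + 1 + 1 + 3 = 51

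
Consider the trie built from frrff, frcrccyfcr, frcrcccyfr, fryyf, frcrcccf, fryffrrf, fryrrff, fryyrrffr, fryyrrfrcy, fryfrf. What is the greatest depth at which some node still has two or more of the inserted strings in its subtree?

The deepest shared node is where two words last agree before diverging.
"frcrcccf" and "frcrcccyfr" agree on "frcrccc" (7 characters) before diverging; nothing deeper is shared.
Longest shared-prefix length: 7

7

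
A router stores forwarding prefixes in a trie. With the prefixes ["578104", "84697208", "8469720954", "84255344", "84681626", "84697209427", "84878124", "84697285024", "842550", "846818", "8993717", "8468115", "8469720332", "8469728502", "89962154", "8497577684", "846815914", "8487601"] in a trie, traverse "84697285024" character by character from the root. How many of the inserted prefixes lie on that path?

Walk "84697285024" from the root; an end-of-word marker is hit whenever a stored word is a prefix of "84697285024".
Prefixes of the query that are stored words: "8469728502", "84697285024"
Count: 2

2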